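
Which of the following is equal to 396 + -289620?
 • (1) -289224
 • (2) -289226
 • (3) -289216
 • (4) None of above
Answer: 1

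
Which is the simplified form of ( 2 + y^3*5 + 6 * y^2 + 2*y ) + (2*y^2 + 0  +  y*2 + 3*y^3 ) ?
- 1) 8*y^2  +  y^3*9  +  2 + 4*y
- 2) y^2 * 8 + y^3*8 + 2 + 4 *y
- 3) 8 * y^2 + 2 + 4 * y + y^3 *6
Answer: 2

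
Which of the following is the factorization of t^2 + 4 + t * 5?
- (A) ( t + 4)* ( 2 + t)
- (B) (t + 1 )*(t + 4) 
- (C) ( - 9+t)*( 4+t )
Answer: B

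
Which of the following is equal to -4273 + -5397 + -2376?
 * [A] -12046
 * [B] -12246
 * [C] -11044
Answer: A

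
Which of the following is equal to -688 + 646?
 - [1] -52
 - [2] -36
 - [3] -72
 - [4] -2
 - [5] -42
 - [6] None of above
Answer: 5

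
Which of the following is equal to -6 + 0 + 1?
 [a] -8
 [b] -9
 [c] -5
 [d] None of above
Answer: c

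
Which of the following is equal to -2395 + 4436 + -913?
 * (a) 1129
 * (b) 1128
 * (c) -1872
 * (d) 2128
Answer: b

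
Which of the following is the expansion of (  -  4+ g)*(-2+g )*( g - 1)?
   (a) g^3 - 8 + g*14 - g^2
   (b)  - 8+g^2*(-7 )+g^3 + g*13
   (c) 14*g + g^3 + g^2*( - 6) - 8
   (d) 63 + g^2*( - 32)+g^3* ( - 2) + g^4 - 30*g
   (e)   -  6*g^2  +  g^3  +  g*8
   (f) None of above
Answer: f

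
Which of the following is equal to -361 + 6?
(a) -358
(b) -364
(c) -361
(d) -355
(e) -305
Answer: d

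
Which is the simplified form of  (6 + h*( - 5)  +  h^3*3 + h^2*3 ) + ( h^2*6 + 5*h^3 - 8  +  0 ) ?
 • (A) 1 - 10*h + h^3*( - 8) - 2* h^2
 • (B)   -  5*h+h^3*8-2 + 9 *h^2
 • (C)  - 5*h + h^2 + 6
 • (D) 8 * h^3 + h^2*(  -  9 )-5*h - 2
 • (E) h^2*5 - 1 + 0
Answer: B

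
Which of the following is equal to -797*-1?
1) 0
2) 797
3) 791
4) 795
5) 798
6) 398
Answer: 2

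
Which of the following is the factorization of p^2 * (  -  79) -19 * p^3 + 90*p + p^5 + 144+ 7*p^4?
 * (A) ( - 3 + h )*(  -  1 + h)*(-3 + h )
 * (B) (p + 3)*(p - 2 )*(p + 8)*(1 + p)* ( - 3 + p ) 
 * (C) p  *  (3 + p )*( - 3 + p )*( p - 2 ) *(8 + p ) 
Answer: B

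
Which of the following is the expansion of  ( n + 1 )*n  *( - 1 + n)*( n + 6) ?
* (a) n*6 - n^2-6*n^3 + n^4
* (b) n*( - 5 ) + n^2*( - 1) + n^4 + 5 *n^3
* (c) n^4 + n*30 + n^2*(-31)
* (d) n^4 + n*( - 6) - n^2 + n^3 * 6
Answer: d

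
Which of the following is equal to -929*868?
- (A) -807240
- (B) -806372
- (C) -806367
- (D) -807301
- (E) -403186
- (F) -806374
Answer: B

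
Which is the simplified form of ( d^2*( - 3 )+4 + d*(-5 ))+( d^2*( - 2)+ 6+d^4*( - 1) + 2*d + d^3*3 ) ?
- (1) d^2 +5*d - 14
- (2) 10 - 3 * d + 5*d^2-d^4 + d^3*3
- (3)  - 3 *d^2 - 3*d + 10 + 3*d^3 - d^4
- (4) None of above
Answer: 4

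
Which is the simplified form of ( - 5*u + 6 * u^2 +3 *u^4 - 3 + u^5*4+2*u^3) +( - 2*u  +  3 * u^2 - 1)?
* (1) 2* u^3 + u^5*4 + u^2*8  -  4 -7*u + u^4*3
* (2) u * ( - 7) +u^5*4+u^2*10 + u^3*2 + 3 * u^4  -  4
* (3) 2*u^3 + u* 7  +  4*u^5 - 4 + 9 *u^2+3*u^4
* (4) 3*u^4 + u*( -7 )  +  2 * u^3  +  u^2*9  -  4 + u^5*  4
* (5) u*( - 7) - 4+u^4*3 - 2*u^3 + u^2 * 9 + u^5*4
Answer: 4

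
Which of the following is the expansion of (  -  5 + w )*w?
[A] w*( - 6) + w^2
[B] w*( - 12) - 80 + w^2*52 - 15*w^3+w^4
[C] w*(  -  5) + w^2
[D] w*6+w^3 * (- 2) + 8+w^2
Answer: C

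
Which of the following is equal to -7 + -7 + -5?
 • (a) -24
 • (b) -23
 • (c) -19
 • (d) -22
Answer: c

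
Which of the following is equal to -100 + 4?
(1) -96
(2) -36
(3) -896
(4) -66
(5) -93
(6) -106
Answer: 1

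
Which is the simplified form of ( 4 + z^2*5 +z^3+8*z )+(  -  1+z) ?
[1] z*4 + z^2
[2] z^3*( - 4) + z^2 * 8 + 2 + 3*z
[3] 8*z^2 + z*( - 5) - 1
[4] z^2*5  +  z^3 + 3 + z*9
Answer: 4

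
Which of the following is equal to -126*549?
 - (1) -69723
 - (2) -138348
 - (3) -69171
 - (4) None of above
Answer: 4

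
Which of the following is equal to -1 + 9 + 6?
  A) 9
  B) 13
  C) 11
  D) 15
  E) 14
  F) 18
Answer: E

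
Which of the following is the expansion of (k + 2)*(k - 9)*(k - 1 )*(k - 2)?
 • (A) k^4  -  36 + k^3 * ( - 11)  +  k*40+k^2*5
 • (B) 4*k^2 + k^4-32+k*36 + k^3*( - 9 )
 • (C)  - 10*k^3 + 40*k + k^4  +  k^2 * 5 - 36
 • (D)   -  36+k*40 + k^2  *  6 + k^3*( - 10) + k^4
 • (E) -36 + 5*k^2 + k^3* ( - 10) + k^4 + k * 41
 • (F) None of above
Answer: C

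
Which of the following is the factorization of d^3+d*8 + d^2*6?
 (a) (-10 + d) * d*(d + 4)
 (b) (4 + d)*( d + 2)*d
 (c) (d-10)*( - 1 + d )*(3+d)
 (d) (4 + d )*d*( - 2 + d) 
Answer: b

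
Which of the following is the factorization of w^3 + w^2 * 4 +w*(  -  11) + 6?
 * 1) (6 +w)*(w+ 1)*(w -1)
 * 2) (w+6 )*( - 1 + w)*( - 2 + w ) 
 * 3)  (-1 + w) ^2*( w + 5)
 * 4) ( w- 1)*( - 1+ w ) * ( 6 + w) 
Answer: 4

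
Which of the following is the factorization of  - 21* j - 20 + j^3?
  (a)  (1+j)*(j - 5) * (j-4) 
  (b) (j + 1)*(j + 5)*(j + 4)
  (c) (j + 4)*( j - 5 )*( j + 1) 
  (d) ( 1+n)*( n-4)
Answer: c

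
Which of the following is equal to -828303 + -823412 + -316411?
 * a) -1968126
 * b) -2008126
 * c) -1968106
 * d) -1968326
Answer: a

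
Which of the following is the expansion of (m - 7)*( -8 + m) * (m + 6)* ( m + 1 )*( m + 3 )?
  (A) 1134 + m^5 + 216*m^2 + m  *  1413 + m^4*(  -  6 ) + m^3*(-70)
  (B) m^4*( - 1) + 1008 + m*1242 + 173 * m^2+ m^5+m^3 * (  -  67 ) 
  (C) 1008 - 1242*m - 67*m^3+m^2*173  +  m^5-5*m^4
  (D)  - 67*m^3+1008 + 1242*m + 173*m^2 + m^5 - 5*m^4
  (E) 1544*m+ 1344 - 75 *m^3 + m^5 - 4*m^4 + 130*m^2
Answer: D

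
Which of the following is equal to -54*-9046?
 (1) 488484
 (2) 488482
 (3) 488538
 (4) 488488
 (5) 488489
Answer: 1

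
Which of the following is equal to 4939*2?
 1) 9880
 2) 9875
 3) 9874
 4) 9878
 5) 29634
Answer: 4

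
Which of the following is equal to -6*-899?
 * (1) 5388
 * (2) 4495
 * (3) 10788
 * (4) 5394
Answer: 4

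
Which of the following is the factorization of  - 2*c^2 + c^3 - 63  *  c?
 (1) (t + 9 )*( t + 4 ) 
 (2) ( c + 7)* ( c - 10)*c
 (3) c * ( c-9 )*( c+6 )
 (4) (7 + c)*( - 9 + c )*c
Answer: 4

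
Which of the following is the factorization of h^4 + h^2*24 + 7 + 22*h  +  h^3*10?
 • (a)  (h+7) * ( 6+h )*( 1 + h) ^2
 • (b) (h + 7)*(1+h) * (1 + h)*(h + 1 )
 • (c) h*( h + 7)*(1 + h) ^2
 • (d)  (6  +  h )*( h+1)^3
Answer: b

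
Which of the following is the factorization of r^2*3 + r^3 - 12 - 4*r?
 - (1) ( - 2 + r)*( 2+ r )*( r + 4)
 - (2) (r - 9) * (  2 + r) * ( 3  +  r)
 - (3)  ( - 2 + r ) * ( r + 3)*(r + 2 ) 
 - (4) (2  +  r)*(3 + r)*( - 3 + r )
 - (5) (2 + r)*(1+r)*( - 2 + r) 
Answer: 3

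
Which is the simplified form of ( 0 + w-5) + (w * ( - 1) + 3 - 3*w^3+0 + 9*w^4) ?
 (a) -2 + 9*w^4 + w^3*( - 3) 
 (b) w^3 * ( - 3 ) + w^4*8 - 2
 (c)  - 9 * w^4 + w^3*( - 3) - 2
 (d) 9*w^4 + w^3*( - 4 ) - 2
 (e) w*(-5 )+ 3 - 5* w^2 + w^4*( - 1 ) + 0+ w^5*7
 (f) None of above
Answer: a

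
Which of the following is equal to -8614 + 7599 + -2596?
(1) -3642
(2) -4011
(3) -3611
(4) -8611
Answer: 3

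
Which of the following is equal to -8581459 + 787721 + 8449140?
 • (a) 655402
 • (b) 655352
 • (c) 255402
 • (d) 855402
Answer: a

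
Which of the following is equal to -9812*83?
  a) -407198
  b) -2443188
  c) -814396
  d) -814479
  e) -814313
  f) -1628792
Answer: c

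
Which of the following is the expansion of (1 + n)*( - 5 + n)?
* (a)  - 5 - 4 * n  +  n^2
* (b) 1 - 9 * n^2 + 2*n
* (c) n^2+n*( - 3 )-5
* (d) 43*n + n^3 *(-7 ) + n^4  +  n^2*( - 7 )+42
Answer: a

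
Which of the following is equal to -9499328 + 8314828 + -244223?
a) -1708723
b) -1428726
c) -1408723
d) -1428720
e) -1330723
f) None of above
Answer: f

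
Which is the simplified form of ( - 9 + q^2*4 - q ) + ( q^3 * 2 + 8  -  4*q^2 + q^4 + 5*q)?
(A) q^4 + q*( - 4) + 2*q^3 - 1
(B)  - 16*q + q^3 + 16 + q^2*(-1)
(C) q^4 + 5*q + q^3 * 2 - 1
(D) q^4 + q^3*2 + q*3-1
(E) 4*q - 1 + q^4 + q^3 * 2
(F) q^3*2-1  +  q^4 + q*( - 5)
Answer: E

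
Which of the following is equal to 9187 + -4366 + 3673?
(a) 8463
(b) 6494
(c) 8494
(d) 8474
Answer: c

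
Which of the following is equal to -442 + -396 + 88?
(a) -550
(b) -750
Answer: b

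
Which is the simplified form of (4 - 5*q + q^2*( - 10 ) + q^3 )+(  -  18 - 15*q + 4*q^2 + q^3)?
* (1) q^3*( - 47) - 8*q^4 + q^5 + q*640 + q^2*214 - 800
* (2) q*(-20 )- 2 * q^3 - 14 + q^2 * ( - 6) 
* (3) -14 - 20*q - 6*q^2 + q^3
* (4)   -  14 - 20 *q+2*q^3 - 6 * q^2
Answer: 4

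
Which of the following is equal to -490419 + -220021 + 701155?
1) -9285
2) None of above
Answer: 1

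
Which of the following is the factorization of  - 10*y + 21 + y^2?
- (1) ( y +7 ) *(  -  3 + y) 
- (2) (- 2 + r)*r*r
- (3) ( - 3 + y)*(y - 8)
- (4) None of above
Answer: 4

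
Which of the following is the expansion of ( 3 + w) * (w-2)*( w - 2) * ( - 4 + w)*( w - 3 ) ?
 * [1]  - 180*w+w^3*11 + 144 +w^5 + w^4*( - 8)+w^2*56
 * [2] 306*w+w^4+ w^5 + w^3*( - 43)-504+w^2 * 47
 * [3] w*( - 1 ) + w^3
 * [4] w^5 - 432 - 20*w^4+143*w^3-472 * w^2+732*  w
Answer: 1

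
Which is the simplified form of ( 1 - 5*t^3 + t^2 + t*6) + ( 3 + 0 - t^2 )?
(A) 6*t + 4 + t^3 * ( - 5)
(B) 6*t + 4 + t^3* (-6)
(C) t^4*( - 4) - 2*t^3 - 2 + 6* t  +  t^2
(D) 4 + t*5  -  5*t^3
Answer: A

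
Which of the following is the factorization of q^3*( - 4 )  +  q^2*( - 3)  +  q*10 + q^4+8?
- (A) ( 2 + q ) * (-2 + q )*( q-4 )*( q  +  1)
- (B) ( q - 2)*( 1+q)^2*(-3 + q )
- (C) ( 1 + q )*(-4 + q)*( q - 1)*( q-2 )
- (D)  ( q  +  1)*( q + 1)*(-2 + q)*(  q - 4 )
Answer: D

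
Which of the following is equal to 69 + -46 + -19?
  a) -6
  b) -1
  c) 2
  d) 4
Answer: d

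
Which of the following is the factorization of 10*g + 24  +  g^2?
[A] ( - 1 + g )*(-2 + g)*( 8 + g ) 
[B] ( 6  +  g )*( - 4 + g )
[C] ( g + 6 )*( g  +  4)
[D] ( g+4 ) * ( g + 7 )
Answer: C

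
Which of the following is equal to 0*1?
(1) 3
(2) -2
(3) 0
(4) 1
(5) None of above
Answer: 3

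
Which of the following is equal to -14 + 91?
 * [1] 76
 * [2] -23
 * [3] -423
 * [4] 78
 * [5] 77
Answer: 5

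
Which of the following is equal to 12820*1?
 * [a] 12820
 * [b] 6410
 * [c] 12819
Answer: a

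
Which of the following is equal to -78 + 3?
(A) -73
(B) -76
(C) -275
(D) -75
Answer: D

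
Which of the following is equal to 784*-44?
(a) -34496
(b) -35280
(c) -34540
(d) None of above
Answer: a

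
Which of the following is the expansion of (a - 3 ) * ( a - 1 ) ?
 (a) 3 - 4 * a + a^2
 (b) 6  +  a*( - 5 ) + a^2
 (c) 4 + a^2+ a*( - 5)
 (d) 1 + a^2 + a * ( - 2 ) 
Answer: a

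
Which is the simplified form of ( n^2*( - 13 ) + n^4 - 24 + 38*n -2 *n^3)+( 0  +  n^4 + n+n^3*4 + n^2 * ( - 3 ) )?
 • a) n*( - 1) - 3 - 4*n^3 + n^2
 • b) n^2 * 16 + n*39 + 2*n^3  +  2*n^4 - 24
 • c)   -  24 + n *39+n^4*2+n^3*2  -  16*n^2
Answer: c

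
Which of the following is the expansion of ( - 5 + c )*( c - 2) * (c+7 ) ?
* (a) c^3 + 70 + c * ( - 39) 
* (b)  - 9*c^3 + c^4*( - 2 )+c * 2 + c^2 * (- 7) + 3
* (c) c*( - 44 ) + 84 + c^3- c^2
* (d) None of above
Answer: a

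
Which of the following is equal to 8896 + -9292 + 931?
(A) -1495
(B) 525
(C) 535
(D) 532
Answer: C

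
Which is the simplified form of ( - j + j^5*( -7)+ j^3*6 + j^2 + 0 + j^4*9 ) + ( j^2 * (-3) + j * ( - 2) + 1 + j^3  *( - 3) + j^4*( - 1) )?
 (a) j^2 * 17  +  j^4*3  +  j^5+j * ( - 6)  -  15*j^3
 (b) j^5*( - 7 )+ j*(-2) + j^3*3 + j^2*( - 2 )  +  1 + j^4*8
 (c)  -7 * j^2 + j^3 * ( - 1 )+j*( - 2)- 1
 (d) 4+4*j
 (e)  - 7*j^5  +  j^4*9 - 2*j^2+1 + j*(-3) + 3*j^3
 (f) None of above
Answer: f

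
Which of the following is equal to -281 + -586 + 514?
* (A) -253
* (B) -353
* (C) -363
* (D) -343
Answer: B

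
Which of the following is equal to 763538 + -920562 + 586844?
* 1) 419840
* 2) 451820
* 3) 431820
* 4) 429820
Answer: 4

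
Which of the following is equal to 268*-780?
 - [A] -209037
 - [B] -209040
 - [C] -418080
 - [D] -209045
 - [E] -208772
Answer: B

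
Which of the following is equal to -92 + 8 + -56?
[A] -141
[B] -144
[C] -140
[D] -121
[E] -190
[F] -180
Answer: C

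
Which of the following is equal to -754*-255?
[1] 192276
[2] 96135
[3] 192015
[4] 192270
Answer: 4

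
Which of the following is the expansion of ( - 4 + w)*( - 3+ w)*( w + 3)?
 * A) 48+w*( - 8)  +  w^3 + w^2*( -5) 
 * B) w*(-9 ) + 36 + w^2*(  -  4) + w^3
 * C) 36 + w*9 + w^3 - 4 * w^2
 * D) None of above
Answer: B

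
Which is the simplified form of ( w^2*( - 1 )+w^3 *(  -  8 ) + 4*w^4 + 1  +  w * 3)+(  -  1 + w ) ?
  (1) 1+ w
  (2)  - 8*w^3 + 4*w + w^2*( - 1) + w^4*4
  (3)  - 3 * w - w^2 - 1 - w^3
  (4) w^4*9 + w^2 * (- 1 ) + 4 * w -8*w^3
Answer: 2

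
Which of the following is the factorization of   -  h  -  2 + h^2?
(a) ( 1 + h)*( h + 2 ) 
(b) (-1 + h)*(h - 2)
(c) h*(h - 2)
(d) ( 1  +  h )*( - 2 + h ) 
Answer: d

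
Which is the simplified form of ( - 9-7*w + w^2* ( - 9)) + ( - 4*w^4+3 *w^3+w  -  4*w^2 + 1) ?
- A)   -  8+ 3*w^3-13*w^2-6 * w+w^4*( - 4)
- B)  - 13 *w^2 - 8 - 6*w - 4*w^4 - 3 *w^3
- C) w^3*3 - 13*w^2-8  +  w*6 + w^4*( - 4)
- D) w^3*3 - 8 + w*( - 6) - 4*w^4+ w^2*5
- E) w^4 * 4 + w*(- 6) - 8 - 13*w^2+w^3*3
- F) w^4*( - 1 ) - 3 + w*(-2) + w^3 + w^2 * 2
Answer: A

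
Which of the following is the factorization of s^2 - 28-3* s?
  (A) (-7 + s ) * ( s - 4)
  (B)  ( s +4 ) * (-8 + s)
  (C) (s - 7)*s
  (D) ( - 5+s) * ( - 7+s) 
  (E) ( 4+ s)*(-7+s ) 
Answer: E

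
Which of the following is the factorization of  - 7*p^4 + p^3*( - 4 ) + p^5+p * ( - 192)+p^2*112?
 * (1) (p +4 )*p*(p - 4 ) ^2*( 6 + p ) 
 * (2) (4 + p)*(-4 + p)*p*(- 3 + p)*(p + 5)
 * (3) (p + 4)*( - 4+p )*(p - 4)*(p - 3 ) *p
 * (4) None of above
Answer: 3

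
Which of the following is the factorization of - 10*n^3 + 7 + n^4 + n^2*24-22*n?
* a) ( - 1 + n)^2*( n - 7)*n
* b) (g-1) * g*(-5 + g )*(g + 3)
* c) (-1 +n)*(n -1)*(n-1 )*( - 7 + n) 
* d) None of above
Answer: c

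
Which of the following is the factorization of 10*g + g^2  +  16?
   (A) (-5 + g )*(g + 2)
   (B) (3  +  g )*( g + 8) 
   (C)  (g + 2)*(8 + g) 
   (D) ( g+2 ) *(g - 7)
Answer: C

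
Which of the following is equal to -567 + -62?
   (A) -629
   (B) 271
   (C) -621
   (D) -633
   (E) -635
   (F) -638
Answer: A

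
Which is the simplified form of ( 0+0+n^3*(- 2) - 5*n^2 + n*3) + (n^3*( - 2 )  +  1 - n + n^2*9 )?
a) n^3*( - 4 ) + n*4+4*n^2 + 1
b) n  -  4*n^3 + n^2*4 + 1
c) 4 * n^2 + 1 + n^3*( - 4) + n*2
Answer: c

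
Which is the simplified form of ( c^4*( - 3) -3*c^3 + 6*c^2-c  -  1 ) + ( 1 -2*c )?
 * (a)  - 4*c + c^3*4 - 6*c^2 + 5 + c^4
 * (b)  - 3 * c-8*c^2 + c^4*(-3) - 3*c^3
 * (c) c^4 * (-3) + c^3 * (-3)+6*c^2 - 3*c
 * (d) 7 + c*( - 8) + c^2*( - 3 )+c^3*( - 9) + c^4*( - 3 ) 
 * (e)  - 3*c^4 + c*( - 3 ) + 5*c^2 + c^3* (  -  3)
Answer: c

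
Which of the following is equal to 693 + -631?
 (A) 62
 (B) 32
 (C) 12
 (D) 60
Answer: A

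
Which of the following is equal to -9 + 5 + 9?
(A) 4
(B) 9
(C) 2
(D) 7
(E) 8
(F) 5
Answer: F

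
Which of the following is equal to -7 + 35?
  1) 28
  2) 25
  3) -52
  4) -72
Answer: 1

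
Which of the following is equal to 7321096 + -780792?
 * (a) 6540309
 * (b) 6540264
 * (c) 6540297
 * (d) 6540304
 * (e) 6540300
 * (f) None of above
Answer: d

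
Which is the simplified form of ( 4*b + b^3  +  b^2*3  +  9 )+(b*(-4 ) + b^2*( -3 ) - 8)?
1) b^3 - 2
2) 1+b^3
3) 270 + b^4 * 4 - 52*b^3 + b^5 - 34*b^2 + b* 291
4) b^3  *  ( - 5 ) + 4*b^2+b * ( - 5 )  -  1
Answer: 2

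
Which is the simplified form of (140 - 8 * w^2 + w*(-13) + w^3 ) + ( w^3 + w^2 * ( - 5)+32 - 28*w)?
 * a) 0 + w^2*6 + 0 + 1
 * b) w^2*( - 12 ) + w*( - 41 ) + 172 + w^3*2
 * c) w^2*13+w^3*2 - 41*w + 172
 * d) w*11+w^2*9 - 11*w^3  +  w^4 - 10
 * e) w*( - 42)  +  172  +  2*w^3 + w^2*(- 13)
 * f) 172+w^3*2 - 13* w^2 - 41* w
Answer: f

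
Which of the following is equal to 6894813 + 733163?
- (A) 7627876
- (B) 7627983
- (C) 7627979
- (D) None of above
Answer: D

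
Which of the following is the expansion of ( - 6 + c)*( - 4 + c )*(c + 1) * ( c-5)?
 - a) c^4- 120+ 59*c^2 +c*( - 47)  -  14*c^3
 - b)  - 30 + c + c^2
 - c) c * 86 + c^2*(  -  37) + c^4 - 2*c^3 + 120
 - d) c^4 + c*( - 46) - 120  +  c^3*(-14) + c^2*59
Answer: d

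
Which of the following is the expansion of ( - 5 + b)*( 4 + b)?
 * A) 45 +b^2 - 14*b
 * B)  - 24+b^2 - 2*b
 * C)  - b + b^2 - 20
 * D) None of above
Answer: C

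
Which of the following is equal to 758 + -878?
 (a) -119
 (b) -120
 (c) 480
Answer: b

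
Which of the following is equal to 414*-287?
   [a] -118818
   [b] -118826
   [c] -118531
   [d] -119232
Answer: a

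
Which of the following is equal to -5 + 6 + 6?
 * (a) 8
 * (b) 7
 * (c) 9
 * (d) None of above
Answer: b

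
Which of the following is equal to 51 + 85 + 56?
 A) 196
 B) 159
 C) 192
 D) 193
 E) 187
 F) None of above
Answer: C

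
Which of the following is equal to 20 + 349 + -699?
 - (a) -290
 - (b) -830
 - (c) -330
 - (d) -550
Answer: c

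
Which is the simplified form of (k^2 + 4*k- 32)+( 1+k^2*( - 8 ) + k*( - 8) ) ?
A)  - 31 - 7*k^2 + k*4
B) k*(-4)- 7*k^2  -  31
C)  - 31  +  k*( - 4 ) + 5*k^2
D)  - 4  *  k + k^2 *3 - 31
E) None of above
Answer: B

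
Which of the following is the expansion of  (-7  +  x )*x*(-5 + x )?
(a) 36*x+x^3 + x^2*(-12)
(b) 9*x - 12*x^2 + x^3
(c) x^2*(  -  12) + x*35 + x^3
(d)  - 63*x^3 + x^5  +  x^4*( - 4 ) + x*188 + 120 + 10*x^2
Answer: c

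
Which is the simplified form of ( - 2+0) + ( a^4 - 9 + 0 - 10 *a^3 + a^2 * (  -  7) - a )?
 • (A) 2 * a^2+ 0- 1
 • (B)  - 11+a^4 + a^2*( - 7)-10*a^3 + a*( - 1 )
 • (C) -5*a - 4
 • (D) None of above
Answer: B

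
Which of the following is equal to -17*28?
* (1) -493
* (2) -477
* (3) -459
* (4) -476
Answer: 4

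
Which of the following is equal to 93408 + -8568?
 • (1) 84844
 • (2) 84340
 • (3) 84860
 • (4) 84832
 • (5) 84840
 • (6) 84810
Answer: 5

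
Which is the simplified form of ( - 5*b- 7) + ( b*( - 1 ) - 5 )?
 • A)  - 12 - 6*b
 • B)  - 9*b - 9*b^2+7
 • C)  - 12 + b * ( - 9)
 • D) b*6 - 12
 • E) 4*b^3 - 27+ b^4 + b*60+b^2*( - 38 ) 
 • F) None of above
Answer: A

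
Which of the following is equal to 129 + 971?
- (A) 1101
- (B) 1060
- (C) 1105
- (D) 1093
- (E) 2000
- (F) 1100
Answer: F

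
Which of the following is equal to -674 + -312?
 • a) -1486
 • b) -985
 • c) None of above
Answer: c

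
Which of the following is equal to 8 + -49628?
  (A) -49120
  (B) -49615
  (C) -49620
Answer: C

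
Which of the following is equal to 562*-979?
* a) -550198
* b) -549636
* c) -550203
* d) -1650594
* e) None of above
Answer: a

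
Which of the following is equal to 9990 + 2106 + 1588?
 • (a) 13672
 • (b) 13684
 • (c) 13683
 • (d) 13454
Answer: b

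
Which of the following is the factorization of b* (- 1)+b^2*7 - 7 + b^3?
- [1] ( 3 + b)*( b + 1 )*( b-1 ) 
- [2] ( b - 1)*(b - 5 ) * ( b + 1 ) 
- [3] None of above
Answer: 3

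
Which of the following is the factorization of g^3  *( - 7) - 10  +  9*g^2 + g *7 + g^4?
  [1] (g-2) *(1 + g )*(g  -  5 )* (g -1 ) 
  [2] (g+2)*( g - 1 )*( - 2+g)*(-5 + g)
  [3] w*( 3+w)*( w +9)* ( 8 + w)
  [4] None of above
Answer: 1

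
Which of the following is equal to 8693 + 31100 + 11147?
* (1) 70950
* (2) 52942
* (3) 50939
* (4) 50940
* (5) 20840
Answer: 4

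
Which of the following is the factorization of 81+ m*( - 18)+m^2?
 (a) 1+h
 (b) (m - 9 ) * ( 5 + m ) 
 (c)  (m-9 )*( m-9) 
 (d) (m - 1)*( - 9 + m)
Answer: c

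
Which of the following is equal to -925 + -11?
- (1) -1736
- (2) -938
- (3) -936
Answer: 3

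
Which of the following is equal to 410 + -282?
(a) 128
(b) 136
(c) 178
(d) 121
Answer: a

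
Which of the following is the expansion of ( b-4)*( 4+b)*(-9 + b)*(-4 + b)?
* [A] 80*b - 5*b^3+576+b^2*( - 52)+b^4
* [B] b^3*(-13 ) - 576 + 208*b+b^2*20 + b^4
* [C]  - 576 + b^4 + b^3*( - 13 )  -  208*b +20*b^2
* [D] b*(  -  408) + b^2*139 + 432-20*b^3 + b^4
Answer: B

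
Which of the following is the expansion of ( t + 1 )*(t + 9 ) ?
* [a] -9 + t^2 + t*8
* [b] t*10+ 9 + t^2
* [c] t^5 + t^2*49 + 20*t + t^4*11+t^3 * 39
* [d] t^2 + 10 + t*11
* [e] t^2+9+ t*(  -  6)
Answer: b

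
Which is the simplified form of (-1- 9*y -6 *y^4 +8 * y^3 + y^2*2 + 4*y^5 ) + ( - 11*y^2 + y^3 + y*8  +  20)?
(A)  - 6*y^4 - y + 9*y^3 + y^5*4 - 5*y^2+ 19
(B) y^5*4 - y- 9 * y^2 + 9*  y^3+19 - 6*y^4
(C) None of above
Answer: B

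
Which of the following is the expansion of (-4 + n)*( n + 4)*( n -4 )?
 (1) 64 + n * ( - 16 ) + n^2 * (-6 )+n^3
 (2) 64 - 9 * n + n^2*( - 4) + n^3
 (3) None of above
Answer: 3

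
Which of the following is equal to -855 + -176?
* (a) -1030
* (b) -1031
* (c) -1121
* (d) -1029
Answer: b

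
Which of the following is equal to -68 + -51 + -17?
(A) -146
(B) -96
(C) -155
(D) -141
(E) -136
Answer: E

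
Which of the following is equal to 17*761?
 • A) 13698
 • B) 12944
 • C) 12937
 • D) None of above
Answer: C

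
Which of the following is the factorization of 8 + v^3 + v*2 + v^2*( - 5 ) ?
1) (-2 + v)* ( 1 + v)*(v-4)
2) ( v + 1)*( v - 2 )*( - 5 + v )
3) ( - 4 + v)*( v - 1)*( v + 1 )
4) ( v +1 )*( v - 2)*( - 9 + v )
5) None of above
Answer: 1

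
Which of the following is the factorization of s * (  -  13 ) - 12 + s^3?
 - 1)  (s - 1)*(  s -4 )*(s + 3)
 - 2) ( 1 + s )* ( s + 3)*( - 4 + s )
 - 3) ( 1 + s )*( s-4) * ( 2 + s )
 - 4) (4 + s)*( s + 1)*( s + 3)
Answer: 2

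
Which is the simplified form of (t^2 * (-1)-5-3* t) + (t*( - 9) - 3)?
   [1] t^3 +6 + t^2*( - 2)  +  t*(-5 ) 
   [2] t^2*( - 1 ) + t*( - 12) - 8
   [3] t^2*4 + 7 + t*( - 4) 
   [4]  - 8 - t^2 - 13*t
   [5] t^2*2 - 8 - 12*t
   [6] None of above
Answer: 2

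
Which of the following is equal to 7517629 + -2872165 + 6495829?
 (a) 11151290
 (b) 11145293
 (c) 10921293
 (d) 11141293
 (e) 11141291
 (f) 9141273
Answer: d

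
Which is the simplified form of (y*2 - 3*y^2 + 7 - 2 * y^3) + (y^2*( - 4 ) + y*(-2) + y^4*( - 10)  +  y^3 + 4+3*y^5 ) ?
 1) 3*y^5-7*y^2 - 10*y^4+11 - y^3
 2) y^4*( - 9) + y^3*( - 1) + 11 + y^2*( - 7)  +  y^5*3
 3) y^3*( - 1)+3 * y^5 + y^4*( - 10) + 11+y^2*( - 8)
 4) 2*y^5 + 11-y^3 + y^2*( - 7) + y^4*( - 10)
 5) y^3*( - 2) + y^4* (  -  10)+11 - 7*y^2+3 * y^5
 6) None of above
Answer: 1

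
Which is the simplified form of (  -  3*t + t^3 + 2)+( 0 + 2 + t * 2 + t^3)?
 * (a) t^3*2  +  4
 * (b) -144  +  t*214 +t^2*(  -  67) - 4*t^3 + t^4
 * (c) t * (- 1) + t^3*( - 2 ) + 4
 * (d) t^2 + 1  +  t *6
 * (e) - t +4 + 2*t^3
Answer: e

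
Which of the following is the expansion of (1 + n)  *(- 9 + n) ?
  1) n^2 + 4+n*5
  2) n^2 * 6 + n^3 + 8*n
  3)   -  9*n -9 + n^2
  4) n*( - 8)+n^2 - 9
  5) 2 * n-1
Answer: 4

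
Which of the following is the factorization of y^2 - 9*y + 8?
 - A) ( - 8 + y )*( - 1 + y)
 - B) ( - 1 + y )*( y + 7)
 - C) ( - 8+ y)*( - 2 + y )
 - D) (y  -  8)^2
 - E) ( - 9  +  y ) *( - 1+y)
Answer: A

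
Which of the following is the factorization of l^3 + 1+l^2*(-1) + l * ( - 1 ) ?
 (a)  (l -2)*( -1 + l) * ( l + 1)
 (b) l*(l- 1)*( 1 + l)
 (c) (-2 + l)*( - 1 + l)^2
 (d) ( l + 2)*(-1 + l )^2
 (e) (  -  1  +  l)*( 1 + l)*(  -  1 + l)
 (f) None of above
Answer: e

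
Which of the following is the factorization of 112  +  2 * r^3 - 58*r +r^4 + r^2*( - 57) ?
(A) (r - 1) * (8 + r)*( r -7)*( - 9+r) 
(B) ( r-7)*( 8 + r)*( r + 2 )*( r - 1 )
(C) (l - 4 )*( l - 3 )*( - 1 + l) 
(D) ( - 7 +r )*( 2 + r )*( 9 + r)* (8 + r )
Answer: B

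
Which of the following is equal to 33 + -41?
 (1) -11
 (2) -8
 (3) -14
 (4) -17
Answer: 2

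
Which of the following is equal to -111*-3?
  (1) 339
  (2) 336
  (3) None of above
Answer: 3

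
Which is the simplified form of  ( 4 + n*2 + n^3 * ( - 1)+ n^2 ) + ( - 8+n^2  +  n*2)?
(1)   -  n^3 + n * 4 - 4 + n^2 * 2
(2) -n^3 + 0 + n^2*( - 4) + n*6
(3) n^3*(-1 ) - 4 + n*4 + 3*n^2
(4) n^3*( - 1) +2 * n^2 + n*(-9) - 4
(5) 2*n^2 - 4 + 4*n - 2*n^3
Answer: 1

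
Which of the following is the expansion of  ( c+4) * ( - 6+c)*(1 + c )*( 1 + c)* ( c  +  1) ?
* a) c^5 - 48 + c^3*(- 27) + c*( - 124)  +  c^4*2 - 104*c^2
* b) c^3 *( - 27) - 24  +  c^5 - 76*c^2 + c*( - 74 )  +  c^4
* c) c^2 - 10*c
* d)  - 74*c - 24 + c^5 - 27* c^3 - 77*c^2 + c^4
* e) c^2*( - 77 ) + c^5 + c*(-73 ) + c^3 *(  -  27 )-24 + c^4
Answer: d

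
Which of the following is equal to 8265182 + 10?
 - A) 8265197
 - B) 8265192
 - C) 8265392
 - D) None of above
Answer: B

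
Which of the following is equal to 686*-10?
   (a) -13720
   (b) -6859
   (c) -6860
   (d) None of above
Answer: c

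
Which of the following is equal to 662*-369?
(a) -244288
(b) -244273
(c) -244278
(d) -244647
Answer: c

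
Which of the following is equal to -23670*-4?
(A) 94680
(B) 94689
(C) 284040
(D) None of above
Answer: A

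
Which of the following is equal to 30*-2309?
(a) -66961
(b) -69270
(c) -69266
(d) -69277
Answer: b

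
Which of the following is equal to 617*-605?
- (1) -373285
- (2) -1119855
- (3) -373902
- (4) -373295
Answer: 1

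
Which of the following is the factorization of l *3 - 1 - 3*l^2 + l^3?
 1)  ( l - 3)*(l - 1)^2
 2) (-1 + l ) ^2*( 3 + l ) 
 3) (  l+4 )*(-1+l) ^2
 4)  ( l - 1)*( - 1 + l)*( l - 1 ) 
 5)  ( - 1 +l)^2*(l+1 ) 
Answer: 4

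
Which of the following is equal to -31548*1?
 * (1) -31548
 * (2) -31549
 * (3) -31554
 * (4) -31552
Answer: 1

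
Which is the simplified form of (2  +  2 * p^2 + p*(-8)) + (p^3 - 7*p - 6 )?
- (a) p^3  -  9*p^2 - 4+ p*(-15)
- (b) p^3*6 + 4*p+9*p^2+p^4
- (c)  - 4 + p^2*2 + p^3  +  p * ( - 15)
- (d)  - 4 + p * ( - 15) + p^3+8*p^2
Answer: c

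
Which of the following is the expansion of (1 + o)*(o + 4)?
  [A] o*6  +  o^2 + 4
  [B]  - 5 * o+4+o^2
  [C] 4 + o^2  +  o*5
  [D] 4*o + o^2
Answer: C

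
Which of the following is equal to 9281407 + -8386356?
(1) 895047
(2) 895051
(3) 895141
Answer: 2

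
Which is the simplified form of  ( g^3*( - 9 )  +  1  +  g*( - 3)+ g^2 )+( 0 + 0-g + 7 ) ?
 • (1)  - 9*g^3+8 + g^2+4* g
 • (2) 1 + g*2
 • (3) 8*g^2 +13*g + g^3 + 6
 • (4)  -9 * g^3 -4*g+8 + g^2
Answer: 4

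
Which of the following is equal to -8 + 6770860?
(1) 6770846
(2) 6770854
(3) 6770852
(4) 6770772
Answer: 3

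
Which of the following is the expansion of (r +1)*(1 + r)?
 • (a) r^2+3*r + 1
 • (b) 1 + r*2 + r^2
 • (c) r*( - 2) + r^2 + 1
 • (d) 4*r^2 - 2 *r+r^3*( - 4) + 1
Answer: b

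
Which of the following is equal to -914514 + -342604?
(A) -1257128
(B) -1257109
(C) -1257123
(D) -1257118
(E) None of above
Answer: D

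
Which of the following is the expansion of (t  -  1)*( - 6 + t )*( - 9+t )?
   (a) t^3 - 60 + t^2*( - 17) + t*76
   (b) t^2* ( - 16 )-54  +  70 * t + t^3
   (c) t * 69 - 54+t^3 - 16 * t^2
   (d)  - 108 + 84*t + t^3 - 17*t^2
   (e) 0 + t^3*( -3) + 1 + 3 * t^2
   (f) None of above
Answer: c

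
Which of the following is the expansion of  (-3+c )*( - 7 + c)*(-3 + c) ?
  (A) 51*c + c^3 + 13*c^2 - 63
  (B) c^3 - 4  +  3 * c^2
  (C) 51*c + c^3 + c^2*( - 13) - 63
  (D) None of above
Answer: C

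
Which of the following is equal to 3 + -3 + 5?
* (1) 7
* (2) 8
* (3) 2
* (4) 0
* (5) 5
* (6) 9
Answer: 5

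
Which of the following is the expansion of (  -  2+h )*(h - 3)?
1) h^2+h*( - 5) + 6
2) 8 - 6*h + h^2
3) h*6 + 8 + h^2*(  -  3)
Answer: 1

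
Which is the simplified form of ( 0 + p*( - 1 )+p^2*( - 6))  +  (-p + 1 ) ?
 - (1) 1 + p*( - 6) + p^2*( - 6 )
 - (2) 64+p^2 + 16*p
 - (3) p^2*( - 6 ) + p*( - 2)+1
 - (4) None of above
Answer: 3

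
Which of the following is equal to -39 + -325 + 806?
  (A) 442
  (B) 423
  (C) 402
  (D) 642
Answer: A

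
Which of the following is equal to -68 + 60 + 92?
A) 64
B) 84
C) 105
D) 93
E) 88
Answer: B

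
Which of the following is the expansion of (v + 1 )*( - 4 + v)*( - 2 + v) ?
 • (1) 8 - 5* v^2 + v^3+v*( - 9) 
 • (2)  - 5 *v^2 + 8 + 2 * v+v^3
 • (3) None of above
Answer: 2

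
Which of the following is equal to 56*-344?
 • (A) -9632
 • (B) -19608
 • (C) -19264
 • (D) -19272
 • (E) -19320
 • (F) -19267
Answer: C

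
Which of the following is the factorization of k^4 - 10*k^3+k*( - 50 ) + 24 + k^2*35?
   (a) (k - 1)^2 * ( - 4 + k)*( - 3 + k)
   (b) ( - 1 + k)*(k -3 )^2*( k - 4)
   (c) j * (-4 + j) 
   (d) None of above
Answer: d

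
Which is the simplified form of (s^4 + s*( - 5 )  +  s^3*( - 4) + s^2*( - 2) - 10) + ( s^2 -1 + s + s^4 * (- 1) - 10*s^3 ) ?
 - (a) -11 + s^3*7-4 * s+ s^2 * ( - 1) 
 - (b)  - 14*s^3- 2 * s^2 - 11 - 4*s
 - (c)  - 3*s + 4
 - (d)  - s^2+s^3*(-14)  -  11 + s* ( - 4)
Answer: d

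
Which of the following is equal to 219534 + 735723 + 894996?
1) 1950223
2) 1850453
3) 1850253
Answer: 3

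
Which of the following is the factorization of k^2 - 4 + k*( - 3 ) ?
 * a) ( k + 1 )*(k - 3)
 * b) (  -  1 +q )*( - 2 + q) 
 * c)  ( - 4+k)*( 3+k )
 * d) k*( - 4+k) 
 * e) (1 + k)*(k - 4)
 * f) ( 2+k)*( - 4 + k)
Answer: e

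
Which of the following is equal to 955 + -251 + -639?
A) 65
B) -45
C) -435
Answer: A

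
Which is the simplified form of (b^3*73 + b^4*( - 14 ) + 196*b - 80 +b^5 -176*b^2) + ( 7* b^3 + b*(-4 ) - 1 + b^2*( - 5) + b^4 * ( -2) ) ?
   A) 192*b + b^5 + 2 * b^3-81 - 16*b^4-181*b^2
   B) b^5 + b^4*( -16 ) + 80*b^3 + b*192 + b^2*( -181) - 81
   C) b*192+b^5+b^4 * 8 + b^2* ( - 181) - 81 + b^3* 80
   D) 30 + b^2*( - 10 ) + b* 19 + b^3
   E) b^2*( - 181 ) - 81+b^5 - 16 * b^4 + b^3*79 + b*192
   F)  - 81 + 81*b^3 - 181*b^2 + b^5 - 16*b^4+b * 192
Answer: B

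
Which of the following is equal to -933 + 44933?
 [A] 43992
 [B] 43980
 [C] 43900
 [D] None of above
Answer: D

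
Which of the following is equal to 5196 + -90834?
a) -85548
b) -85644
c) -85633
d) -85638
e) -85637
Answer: d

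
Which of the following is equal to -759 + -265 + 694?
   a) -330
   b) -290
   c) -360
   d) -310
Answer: a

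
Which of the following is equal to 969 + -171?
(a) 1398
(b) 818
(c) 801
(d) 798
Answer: d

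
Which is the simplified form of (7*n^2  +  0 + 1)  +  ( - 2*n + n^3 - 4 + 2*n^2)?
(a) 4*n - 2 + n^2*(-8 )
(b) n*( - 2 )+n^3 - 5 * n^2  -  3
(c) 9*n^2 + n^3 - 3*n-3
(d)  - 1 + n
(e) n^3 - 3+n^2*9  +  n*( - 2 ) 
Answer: e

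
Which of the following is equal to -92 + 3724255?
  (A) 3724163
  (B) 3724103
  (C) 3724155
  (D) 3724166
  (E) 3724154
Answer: A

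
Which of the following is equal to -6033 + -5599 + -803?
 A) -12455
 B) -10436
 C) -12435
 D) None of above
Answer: C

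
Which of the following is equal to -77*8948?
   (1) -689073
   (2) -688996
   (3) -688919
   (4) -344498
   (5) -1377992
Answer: 2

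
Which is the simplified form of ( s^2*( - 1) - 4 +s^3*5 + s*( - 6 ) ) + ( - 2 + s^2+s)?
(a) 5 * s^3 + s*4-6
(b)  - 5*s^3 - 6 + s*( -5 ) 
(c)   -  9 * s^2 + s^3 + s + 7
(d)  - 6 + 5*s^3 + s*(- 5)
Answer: d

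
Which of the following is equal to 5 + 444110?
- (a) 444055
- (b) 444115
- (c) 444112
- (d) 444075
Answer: b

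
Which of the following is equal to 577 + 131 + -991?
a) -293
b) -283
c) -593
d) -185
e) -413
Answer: b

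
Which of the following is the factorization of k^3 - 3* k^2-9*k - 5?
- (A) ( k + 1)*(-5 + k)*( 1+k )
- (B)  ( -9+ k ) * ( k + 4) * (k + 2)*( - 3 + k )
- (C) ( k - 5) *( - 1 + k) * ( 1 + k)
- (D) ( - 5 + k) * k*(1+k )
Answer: A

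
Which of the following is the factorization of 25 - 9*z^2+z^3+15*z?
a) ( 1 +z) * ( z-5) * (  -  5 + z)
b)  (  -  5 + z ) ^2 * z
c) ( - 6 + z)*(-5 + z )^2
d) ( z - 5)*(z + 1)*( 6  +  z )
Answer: a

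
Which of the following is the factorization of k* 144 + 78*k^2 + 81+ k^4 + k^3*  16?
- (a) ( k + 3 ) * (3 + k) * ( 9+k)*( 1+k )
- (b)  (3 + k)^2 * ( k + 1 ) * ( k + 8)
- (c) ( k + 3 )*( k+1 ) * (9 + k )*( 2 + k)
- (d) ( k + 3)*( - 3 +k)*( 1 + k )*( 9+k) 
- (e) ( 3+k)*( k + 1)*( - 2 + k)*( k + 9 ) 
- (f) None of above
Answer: a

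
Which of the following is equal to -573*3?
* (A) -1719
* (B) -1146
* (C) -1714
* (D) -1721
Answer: A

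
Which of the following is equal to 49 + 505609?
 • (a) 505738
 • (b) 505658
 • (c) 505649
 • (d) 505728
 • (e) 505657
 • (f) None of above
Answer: b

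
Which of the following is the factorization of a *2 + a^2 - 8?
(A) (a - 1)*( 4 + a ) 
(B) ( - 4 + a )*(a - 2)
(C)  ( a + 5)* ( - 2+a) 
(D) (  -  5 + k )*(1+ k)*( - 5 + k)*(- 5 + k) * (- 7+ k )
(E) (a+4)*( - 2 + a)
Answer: E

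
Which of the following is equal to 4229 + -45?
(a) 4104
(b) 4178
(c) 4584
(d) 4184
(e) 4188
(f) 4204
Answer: d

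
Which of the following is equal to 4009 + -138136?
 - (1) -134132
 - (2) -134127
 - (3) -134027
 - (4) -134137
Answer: 2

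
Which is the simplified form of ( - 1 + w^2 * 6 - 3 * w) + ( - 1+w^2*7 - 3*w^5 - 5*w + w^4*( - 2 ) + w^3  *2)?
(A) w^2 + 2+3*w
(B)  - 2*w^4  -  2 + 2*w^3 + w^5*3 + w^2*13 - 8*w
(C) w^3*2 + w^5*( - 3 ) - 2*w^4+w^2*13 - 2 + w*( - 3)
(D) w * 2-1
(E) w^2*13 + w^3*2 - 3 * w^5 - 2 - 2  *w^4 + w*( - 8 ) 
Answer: E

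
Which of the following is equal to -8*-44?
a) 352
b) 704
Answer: a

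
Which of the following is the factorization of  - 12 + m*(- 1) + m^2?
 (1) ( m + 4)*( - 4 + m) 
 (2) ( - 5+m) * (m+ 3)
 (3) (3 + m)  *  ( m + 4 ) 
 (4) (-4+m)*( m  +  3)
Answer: 4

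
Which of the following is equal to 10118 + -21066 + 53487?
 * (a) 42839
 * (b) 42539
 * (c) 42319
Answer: b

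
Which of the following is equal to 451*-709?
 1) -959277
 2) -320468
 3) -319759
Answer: 3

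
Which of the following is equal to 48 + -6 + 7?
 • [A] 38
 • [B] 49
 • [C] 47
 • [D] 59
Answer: B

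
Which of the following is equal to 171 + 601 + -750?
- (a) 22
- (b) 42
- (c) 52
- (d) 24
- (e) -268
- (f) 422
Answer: a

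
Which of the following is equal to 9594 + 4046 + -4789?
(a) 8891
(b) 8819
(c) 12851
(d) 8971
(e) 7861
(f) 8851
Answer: f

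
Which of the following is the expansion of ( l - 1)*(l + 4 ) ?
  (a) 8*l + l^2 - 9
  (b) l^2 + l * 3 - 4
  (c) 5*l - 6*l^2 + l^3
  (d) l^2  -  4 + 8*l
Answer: b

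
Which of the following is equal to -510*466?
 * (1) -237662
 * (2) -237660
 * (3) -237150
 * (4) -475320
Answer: 2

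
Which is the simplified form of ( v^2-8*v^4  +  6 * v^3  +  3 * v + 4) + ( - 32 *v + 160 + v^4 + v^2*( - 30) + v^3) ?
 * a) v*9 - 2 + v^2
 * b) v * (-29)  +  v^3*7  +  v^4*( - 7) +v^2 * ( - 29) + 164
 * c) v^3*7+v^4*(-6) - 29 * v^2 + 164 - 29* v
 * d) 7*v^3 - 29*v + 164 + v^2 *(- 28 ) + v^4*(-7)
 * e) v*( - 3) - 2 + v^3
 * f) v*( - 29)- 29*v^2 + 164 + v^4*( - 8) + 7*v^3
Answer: b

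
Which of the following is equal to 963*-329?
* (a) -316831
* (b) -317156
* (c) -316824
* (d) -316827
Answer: d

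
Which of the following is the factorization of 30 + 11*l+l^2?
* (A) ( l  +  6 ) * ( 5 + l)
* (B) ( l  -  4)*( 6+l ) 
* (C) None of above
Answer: A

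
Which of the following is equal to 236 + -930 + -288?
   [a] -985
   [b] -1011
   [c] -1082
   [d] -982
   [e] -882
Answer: d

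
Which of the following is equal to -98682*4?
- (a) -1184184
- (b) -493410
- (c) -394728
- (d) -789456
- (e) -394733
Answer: c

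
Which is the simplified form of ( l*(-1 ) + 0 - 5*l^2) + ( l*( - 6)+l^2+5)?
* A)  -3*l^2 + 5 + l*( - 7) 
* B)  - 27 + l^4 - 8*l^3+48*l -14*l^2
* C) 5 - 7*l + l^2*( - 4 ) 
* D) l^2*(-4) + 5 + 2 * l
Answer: C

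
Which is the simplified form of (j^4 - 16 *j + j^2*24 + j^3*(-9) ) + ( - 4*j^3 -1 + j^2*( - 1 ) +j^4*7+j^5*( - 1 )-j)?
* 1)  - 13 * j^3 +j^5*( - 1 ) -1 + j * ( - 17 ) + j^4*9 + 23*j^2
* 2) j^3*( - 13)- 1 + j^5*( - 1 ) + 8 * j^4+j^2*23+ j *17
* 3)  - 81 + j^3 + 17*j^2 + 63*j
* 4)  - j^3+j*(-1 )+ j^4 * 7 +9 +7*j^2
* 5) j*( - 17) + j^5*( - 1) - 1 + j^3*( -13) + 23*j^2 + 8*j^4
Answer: 5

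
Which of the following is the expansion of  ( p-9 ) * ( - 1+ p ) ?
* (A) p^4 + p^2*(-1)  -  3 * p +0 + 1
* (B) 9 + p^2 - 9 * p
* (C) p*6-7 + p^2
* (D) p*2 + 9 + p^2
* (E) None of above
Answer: E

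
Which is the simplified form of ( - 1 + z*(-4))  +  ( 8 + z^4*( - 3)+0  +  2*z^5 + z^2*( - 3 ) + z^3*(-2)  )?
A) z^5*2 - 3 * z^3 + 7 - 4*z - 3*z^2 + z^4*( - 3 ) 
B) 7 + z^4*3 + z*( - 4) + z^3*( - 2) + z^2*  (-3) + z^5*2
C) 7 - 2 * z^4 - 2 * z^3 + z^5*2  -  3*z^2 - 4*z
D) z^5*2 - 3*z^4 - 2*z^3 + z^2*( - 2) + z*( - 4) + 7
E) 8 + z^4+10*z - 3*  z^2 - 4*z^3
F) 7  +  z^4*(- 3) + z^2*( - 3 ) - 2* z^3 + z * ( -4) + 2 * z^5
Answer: F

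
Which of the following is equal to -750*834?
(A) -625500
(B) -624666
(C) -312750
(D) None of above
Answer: A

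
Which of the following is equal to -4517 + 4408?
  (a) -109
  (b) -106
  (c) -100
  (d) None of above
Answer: a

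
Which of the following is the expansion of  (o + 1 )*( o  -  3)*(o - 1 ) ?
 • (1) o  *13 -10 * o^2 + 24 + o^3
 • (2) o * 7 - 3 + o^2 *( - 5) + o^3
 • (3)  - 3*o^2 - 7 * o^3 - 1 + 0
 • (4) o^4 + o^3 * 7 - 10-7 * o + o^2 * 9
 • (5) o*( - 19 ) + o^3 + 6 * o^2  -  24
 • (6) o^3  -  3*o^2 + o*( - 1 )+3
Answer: 6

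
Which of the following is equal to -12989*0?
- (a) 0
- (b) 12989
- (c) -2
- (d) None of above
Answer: a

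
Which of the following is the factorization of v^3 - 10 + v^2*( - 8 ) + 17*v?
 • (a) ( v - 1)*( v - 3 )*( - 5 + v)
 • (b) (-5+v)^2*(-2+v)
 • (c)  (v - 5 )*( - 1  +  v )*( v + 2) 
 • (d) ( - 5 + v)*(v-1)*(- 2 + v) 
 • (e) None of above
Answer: d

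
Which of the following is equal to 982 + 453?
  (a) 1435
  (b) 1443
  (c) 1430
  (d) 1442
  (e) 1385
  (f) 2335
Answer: a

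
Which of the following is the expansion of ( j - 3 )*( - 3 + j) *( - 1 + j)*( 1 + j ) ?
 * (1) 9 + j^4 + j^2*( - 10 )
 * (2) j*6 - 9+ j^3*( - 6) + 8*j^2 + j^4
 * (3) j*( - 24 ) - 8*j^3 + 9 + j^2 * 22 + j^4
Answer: 2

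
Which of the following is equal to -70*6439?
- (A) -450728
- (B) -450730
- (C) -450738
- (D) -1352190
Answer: B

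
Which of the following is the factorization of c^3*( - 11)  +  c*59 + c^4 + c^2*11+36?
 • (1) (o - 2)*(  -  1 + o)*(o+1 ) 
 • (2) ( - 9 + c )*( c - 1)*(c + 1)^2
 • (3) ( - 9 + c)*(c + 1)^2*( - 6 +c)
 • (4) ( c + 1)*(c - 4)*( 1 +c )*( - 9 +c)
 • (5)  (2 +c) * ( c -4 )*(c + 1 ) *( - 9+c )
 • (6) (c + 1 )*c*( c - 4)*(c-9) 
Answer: 4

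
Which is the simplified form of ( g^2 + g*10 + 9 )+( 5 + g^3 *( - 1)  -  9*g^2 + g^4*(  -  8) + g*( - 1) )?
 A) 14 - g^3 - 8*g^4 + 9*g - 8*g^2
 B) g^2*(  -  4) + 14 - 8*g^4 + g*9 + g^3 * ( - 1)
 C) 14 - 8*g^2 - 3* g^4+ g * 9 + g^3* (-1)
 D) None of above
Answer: A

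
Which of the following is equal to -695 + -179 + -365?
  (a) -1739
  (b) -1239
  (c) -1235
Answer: b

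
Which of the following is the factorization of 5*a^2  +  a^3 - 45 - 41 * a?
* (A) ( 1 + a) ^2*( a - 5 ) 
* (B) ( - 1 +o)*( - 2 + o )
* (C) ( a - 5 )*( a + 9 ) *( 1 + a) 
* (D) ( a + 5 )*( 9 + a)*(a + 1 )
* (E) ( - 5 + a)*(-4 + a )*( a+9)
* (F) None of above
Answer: C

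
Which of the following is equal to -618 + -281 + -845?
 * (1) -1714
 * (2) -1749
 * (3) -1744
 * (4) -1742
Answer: 3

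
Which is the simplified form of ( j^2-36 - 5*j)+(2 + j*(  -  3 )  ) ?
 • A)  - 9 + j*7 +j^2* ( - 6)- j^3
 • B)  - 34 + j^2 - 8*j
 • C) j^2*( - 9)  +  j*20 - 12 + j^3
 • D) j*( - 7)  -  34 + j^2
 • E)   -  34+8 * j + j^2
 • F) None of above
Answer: B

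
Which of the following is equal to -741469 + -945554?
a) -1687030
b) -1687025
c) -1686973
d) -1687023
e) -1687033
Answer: d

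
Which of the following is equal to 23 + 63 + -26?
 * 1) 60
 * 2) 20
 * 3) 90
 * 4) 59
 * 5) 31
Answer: 1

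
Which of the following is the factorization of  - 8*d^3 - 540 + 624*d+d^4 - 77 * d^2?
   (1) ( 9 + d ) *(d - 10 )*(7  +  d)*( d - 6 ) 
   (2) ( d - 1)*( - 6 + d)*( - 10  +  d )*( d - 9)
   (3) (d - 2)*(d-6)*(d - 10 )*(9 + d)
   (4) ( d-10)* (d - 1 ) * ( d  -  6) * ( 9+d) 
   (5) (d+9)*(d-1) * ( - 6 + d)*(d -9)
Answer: 4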